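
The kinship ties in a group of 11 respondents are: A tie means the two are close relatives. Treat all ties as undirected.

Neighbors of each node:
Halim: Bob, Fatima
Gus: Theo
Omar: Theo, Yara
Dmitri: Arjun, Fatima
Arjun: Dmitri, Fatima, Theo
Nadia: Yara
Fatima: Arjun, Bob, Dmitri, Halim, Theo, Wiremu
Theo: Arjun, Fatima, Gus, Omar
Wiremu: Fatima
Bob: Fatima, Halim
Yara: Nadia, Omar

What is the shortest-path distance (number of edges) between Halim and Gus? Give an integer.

3

One shortest route is Halim – Fatima – Theo – Gus, which uses 3 edges, and at distance 2 from Halim we only reach {Arjun, Dmitri, Theo, Wiremu}, which does not include Gus. So d(Halim,Gus) = 3.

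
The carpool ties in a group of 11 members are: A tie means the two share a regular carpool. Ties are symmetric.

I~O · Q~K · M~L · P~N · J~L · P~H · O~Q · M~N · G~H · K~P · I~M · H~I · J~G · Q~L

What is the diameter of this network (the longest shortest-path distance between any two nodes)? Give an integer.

Eccentricity of each node (its greatest distance to any other): G:3, H:3, I:3, J:3, K:3, L:3, M:3, N:3, O:3, P:3, Q:3.
The maximum eccentricity is 3, realized for instance by the pair Q–H via Q – K – P – H. So the diameter is 3.

3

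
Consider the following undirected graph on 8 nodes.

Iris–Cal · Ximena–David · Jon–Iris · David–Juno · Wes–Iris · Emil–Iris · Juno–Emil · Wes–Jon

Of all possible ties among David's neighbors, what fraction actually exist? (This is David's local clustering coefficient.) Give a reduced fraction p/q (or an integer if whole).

David's neighbors: Juno and Ximena (k = 2).
Possible neighbor pairs: C(2,2) = 1. Edges among them: none → e = 0.
Clustering(David) = 0/1.

0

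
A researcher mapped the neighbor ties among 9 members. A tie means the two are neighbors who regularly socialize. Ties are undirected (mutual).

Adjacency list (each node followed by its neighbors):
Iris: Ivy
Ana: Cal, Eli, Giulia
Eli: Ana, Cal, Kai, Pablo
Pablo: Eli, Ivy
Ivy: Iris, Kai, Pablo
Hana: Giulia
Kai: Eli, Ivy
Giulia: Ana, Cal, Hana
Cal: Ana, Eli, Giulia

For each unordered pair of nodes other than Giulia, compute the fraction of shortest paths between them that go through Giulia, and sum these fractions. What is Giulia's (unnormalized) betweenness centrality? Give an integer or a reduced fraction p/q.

7

Pairs whose geodesics pass through Giulia — Ana–Hana: 1; Hana–Cal: 1; Hana–Eli: 2/2; Hana–Pablo: 2/2; Hana–Kai: 2/2; Hana–Iris: 4/4; Hana–Ivy: 4/4.
All other pairs contribute 0.
Summing the contributions gives betweenness(Giulia) = 7.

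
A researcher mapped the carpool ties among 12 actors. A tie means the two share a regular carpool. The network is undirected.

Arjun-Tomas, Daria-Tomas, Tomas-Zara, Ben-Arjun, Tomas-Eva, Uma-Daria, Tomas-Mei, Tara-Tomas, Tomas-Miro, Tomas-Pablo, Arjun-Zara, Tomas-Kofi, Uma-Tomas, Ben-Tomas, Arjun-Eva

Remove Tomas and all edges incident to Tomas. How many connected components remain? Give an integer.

Without Tomas, the remaining ties split the others into: {Arjun, Ben, Eva, Zara}; {Tara}; {Daria, Uma}; {Mei}; {Miro}; {Kofi}; {Pablo}.
That's 7 separate components.

7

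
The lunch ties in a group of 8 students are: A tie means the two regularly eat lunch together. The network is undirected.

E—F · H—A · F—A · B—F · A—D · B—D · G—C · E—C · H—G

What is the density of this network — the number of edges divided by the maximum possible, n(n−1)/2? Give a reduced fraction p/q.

9/28

There are 9 edges and 8 nodes, so the maximum possible is C(8,2) = 28.
Density = 9/28.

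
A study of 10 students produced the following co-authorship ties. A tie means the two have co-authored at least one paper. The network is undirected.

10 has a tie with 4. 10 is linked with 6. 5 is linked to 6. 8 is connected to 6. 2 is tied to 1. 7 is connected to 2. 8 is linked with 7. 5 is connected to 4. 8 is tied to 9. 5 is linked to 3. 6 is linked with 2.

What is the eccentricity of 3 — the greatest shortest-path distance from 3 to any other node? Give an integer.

4

Distances from 3: 1:4, 2:3, 4:2, 5:1, 6:2, 7:4, 8:3, 9:4, 10:3.
The largest is 4 (to 7, 9, and 1), so the eccentricity of 3 is 4.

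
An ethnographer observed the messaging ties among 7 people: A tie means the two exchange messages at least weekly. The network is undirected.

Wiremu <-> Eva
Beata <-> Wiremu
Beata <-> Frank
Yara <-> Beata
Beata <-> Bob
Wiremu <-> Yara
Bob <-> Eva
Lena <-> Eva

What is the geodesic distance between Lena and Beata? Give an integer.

One shortest route is Lena – Eva – Bob – Beata, which uses 3 edges, and at distance 2 from Lena we only reach {Bob, Wiremu}, which does not include Beata. So d(Lena,Beata) = 3.

3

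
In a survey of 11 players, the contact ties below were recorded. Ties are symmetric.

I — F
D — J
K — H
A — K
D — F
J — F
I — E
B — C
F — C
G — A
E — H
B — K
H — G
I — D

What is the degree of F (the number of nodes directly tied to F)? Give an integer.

4

F is directly tied to C, D, I, and J. That is 4 neighbors, so the degree of F is 4.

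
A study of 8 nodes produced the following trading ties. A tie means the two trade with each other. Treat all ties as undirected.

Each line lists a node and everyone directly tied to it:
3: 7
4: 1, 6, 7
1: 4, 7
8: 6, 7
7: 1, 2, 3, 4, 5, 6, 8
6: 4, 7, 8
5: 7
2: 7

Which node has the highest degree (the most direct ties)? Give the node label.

7

Degrees — 1:2, 2:1, 3:1, 4:3, 5:1, 6:3, 7:7, 8:2.
The maximum is 7, attained only by 7.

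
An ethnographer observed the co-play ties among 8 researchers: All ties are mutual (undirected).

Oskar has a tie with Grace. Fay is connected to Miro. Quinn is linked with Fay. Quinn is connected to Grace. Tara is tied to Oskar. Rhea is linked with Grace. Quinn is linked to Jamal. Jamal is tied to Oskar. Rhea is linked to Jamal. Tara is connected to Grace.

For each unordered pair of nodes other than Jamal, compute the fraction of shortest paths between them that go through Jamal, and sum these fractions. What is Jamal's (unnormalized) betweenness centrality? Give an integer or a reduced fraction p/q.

7/2

Pairs whose geodesics pass through Jamal — Quinn–Rhea: 1/2; Quinn–Oskar: 1/2; Fay–Rhea: 1/2; Fay–Oskar: 1/2; Miro–Rhea: 1/2; Miro–Oskar: 1/2; Rhea–Oskar: 1/2.
All other pairs contribute 0.
Summing the contributions gives betweenness(Jamal) = 7/2.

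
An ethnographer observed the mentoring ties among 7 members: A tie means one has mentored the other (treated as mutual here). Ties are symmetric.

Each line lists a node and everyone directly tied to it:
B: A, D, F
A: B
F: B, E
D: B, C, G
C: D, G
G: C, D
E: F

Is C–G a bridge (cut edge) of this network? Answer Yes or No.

No

Even without that edge, C still reaches G via C – D – G, so the network stays connected. Not a bridge.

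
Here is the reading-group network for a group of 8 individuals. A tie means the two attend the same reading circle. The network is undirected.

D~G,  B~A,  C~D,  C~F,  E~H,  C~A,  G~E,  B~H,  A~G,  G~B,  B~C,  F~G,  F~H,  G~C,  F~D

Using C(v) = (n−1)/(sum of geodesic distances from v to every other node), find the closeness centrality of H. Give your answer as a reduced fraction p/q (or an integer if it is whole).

7/11

Distances from H: A:2, B:1, C:2, D:2, E:1, F:1, G:2. Sum = 11.
n = 8, so closeness = 7/11.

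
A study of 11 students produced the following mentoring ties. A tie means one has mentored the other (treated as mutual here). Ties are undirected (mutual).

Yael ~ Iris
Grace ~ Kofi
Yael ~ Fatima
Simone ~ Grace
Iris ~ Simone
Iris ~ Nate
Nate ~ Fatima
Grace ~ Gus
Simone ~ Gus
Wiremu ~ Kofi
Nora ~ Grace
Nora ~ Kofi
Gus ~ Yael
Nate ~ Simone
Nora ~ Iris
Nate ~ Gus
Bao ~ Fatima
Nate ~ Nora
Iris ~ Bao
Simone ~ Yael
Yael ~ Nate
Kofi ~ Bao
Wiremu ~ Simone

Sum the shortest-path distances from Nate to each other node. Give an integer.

14

Distances from Nate: Bao:2, Fatima:1, Grace:2, Gus:1, Iris:1, Kofi:2, Nora:1, Simone:1, Wiremu:2, Yael:1.
Sum = 2 + 1 + 2 + 1 + 1 + 2 + 1 + 1 + 2 + 1 = 14.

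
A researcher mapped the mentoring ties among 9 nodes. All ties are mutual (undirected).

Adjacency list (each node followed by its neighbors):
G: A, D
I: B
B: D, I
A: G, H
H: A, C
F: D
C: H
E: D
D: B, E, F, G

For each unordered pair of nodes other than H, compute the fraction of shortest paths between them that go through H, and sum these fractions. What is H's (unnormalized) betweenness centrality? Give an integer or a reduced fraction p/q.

Pairs whose geodesics pass through H — C–A: 1; C–G: 1; C–F: 1; C–D: 1; C–I: 1; C–B: 1; C–E: 1.
All other pairs contribute 0.
Summing the contributions gives betweenness(H) = 7.

7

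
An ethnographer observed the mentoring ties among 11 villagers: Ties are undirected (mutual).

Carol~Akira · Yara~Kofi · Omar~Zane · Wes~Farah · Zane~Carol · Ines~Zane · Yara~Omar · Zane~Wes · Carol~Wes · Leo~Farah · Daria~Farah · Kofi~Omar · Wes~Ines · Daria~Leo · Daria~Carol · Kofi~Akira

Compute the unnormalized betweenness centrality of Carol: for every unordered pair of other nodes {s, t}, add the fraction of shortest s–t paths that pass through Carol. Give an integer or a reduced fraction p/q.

15

Pairs whose geodesics pass through Carol — Leo–Zane: 1/2; Leo–Omar: 1/2; Leo–Yara: 2/3; Leo–Kofi: 1; Leo–Akira: 1; Farah–Kofi: 2/3; Farah–Akira: 2/2; Wes–Kofi: 1/2; Wes–Akira: 1; Wes–Daria: 1/2; Ines–Akira: 2/2; Ines–Daria: 2/3; Zane–Akira: 1; Zane–Daria: 1 … (+4 more pairs).
All other pairs contribute 0.
Summing the contributions gives betweenness(Carol) = 15.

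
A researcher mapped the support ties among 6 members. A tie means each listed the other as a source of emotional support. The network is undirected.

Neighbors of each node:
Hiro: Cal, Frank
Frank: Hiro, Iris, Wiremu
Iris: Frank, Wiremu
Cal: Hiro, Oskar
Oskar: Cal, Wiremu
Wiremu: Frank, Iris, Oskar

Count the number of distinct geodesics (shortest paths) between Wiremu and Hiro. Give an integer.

1

The shortest distance is 2, and the only length-2 path is Wiremu–Frank–Hiro. So there is exactly 1 shortest path.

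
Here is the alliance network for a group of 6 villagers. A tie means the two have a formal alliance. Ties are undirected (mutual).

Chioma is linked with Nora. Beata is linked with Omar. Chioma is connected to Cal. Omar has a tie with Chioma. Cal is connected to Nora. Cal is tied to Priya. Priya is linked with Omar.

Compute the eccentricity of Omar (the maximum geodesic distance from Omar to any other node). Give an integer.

Distances from Omar: Beata:1, Cal:2, Chioma:1, Nora:2, Priya:1.
The largest is 2 (to Cal and Nora), so the eccentricity of Omar is 2.

2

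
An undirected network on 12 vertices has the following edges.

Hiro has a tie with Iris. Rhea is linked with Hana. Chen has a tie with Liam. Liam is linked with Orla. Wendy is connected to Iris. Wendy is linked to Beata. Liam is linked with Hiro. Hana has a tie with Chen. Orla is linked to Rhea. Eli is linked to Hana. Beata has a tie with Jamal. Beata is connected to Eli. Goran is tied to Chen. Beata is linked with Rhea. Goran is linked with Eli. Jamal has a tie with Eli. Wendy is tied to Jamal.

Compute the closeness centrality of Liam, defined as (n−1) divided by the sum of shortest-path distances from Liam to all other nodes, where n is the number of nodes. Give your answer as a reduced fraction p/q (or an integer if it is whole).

Distances from Liam: Beata:3, Chen:1, Eli:3, Goran:2, Hana:2, Hiro:1, Iris:2, Jamal:4, Orla:1, Rhea:2, Wendy:3. Sum = 24.
n = 12, so closeness = 11/24.

11/24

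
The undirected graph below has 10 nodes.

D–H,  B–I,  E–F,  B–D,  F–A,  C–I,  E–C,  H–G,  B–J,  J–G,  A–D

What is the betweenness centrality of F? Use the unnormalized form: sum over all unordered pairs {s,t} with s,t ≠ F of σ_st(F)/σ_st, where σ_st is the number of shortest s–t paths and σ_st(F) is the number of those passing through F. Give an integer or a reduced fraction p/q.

9/2

Pairs whose geodesics pass through F — H–E: 1; D–E: 1; A–E: 1; A–C: 1; E–G: 1/2.
All other pairs contribute 0.
Summing the contributions gives betweenness(F) = 9/2.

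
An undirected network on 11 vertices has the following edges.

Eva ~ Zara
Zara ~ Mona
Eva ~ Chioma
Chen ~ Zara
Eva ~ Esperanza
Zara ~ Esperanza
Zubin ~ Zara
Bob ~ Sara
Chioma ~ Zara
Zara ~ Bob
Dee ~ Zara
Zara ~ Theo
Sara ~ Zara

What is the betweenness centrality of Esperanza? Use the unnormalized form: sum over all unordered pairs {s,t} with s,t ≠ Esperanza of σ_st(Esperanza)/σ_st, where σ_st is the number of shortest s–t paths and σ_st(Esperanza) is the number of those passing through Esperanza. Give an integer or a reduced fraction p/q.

No shortest path between any pair of other nodes passes through Esperanza.
Summing the contributions gives betweenness(Esperanza) = 0.

0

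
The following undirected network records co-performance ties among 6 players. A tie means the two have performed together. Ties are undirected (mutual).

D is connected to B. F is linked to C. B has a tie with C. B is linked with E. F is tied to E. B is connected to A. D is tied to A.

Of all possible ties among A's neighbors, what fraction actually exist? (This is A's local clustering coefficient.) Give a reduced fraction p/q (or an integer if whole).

A's neighbors: B and D (k = 2).
Possible neighbor pairs: C(2,2) = 1. Edges among them: B–D → e = 1.
Clustering(A) = 1/1.

1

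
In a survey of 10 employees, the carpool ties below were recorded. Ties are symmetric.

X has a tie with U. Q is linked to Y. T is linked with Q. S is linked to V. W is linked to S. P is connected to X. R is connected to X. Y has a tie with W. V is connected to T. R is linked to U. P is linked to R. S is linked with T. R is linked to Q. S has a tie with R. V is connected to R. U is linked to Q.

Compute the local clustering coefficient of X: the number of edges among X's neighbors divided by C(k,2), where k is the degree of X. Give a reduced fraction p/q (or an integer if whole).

X's neighbors: P, R, and U (k = 3).
Possible neighbor pairs: C(3,2) = 3. Edges among them: P–R, R–U → e = 2.
Clustering(X) = 2/3.

2/3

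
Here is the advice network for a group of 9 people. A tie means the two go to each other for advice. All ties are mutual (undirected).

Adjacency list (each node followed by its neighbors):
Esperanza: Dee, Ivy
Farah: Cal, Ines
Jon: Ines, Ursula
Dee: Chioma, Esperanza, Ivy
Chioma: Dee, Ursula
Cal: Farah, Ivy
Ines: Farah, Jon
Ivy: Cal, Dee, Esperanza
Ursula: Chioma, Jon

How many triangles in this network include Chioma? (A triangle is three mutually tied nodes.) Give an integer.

Chioma's neighbors are Dee and Ursula, but none of them are tied to each other, so no triangle contains Chioma.

0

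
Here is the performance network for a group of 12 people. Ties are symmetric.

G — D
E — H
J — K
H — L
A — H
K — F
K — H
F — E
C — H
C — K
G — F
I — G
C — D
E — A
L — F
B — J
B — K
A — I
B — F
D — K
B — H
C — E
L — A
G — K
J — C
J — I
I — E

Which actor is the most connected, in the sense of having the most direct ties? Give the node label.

Degrees — A:4, B:4, C:5, D:3, E:5, F:5, G:4, H:6, I:4, J:4, K:7, L:3.
The maximum is 7, attained only by K.

K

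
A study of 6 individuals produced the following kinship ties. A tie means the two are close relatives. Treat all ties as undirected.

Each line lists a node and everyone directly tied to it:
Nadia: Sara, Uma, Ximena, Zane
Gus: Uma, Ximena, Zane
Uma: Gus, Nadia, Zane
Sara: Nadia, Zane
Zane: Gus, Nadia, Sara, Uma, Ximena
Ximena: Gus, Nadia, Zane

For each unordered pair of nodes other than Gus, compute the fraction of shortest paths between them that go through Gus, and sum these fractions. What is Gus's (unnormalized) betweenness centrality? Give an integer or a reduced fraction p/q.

1/3

Pairs whose geodesics pass through Gus — Ximena–Uma: 1/3.
All other pairs contribute 0.
Summing the contributions gives betweenness(Gus) = 1/3.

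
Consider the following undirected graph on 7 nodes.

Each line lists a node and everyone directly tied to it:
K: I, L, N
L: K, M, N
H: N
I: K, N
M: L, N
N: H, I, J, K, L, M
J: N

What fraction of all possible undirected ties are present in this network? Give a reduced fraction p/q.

There are 9 edges and 7 nodes, so the maximum possible is C(7,2) = 21.
Density = 9/21 = 3/7.

3/7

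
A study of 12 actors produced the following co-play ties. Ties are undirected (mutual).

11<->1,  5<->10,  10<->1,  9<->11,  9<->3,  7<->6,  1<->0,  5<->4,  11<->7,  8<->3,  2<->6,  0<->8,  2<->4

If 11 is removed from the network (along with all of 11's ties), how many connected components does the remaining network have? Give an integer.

11's neighbors (1, 7, and 9) remain reachable from one another through other ties, so the rest of the network stays in one piece.

1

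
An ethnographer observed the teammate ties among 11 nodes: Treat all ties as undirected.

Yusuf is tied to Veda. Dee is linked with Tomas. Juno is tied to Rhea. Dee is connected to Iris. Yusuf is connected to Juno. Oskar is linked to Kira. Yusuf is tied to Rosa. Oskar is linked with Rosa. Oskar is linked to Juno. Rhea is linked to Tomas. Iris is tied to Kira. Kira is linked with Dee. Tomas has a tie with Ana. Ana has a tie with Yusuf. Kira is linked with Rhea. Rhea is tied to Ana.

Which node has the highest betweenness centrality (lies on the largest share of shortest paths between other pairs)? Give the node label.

Yusuf

Unnormalized betweenness of each node: Ana:151/20, Dee:41/15, Iris:0, Juno:169/30, Kira:164/15, Oskar:107/15, Rhea:122/15, Rosa:43/20, Tomas:71/15, Veda:0, Yusuf:13.
Yusuf has the largest value, 13, making it the main broker — the node through which the most shortest paths run.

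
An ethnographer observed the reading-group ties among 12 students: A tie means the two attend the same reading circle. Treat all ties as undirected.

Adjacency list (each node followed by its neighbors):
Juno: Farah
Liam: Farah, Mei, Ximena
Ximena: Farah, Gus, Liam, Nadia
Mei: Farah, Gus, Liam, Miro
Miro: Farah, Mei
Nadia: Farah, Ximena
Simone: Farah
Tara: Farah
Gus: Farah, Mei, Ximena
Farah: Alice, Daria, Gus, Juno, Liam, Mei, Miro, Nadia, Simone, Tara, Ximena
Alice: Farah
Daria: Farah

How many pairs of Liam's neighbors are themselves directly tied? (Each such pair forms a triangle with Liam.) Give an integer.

2

Liam's neighbors: Farah, Mei, and Ximena.
Neighbor pairs that are themselves tied: Liam–Farah–Mei; Liam–Farah–Ximena. Each forms one triangle with Liam, for 2 in total.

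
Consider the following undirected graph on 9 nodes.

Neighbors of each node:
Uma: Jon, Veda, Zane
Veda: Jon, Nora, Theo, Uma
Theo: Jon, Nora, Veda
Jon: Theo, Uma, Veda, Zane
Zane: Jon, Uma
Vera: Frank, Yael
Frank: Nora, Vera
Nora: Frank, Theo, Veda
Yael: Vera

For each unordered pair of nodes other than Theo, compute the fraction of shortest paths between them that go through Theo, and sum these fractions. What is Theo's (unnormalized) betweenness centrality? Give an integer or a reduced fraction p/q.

Pairs whose geodesics pass through Theo — Jon–Nora: 1/2; Jon–Vera: 1/2; Jon–Frank: 1/2; Jon–Yael: 1/2; Zane–Nora: 1/3; Zane–Vera: 1/3; Zane–Frank: 1/3; Zane–Yael: 1/3.
All other pairs contribute 0.
Summing the contributions gives betweenness(Theo) = 10/3.

10/3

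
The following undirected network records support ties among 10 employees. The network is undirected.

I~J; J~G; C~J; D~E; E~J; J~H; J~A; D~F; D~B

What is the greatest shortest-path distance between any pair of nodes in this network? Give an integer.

Eccentricity of each node (its greatest distance to any other): A:4, B:4, C:4, D:3, E:2, F:4, G:4, H:4, I:4, J:3.
The maximum eccentricity is 4, realized for instance by the pair B–H via B – D – E – J – H. So the diameter is 4.

4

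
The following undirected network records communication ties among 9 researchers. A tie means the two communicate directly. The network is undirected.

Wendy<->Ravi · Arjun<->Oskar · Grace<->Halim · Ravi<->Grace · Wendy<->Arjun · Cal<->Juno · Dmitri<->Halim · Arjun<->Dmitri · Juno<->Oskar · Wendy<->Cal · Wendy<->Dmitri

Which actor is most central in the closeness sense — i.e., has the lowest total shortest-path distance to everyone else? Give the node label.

Wendy

Farness (sum of distances to all others) for each node — Arjun:14, Cal:16, Dmitri:14, Grace:20, Halim:18, Juno:20, Oskar:18, Ravi:16, Wendy:12.
The smallest farness is 12, for Wendy, so Wendy has the highest closeness.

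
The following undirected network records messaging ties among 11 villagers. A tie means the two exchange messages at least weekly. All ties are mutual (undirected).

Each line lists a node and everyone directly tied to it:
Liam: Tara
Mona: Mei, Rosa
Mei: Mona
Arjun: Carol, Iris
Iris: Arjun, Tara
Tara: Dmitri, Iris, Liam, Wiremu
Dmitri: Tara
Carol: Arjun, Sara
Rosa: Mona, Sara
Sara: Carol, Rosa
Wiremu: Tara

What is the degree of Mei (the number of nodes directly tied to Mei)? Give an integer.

Mei is directly tied to Mona. That is 1 neighbor, so the degree of Mei is 1.

1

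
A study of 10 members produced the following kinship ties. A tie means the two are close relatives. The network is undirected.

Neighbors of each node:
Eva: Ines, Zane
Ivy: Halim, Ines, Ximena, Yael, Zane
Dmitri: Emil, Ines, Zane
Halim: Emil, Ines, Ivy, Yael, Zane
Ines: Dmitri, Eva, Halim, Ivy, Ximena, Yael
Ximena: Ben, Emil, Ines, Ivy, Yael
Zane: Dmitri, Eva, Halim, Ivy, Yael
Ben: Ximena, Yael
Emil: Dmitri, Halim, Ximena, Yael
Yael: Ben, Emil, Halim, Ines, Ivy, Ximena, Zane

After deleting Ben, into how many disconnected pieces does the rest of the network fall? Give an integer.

Ben's neighbors (Ximena and Yael) remain reachable from one another through other ties, so the rest of the network stays in one piece.

1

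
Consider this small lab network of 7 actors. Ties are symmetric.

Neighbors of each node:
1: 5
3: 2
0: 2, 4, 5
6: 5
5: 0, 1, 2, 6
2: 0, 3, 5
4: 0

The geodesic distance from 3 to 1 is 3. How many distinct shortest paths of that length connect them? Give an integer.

1

The shortest distance is 3, and the only length-3 path is 3–2–5–1. So there is exactly 1 shortest path.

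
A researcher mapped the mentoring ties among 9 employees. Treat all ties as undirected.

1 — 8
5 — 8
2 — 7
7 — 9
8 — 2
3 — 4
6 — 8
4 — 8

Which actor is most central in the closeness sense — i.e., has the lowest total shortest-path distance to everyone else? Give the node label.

8

Farness (sum of distances to all others) for each node — 1:19, 2:15, 3:24, 4:17, 5:19, 6:19, 7:20, 8:12, 9:27.
The smallest farness is 12, for 8, so 8 has the highest closeness.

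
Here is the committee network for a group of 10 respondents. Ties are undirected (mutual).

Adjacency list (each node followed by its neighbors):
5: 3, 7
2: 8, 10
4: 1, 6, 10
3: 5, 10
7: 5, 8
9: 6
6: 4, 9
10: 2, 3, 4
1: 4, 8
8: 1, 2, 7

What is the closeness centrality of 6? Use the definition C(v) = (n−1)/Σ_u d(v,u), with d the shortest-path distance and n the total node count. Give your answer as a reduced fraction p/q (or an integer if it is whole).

9/23

Distances from 6: 1:2, 2:3, 3:3, 4:1, 5:4, 7:4, 8:3, 9:1, 10:2. Sum = 23.
n = 10, so closeness = 9/23.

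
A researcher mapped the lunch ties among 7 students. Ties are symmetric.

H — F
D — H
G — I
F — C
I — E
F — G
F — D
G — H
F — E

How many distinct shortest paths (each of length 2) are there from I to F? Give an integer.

The shortest distance is 2. The length-2 paths are: I–E–F; I–G–F.
That gives 2 distinct shortest paths.

2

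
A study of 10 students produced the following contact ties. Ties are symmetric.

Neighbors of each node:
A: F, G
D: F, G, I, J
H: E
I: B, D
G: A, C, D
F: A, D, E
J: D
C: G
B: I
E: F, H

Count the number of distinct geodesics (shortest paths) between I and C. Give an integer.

The shortest distance is 3, and the only length-3 path is I–D–G–C. So there is exactly 1 shortest path.

1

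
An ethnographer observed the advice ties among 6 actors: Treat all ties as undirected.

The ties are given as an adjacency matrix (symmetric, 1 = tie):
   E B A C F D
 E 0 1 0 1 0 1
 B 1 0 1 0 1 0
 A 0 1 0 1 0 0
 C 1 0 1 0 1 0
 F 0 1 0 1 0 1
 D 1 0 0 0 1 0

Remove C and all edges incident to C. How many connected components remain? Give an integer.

1

C's neighbors (A, E, and F) remain reachable from one another through other ties, so the rest of the network stays in one piece.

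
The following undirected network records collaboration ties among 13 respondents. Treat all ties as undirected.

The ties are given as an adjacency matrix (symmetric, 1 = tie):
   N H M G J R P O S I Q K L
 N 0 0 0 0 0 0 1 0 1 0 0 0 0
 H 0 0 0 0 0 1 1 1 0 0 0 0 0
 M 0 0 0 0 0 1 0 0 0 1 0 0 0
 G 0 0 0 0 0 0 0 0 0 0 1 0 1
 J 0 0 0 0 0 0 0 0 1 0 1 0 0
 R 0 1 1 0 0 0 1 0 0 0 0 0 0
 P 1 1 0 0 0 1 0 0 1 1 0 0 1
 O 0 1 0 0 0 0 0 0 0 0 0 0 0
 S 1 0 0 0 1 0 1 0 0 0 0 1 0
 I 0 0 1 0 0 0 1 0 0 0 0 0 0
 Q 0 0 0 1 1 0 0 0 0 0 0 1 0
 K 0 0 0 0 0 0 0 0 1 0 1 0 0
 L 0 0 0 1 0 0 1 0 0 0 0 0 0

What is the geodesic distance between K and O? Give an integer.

4

One shortest route is K – S – P – H – O, which uses 4 edges, and at distance 3 from K we only reach {H, I, L, R}, which does not include O. So d(K,O) = 4.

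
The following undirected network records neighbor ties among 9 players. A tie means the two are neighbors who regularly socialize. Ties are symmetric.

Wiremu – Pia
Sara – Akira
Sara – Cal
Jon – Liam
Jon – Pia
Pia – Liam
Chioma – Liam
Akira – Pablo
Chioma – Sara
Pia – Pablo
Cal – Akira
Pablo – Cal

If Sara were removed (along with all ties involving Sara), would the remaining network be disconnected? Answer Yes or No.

No

Even without Sara, every remaining node can still reach every other (the residual graph is connected), so Sara is not a cut vertex.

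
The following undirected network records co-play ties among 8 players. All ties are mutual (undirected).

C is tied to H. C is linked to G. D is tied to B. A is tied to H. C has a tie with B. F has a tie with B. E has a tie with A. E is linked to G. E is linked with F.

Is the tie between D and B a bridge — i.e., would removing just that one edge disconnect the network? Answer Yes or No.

Without the D–B edge there is no alternate route between D and B, so the network disconnects. It is a bridge.

Yes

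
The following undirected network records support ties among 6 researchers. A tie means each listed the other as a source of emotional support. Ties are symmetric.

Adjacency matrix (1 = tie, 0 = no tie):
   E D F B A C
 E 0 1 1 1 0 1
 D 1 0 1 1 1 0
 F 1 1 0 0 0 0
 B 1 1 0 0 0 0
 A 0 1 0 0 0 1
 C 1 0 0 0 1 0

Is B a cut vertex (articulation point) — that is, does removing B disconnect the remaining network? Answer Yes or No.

Even without B, every remaining node can still reach every other (the residual graph is connected), so B is not a cut vertex.

No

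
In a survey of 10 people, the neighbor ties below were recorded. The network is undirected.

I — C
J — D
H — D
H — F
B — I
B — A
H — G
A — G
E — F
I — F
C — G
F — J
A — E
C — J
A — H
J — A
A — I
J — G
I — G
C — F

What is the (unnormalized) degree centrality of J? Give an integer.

J is directly tied to A, C, D, F, and G. That is 5 neighbors, so the degree of J is 5.

5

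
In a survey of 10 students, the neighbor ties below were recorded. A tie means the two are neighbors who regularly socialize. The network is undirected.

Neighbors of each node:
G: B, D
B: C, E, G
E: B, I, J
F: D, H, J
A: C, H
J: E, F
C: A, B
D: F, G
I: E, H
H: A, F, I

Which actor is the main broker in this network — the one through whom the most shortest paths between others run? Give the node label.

Unnormalized betweenness of each node: A:3, B:9, C:3, D:3, E:7, F:8, G:3, H:8, I:2, J:2.
B has the largest value, 9, making it the main broker — the node through which the most shortest paths run.

B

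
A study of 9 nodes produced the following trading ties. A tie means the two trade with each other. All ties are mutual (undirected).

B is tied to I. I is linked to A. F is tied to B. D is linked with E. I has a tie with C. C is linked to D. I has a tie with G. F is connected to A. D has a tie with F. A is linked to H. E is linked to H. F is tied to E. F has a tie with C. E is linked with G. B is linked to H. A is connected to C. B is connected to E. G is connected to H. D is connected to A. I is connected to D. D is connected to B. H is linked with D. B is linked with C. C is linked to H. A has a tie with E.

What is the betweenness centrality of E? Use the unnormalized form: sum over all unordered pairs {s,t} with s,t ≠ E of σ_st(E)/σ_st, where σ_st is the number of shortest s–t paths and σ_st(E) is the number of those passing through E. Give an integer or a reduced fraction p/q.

Pairs whose geodesics pass through E — F–G: 1; F–H: 1/5; D–G: 1/3; G–B: 1/3; G–A: 1/3; B–A: 1/6.
All other pairs contribute 0.
Summing the contributions gives betweenness(E) = 71/30.

71/30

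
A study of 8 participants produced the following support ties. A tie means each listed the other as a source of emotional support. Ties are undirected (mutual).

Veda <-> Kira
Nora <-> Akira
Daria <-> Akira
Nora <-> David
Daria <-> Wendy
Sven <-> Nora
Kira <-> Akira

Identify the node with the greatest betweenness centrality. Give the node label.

Akira

Unnormalized betweenness of each node: Akira:16, Daria:6, David:0, Kira:6, Nora:11, Sven:0, Veda:0, Wendy:0.
Akira has the largest value, 16, making it the main broker — the node through which the most shortest paths run.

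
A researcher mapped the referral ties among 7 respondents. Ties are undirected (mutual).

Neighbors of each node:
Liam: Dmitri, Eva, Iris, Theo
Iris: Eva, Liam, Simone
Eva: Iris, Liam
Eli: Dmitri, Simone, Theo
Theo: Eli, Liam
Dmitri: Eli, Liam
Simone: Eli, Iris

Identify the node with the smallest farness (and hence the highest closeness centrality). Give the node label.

Liam

Farness (sum of distances to all others) for each node — Dmitri:10, Eli:10, Eva:11, Iris:9, Liam:8, Simone:10, Theo:10.
The smallest farness is 8, for Liam, so Liam has the highest closeness.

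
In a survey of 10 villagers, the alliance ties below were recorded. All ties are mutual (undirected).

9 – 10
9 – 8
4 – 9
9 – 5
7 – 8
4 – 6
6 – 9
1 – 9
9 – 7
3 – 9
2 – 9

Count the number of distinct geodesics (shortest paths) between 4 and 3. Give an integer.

The shortest distance is 2, and the only length-2 path is 4–9–3. So there is exactly 1 shortest path.

1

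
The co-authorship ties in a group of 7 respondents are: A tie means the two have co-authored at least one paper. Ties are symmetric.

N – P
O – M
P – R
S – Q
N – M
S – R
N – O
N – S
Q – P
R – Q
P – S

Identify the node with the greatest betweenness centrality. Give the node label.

N

Unnormalized betweenness of each node: M:0, N:8, O:0, P:3, Q:0, R:0, S:3.
N has the largest value, 8, making it the main broker — the node through which the most shortest paths run.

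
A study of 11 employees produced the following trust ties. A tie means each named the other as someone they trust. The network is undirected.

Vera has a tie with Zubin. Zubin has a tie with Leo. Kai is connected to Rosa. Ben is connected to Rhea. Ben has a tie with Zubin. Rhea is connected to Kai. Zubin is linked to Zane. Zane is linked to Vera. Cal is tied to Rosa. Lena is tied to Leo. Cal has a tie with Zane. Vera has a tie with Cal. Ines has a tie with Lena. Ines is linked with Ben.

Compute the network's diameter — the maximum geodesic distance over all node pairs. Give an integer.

Eccentricity of each node (its greatest distance to any other): Ben:3, Cal:4, Ines:4, Kai:4, Lena:5, Leo:4, Rhea:3, Rosa:5, Vera:3, Zane:3, Zubin:3.
The maximum eccentricity is 5, realized for instance by the pair Lena–Rosa via Lena – Ines – Ben – Rhea – Kai – Rosa. So the diameter is 5.

5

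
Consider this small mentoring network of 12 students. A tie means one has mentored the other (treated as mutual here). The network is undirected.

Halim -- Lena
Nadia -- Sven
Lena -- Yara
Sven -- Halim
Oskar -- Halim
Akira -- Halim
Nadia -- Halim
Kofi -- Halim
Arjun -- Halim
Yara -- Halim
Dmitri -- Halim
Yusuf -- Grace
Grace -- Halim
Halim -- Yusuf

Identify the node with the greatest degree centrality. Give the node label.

Degrees — Akira:1, Arjun:1, Dmitri:1, Grace:2, Halim:11, Kofi:1, Lena:2, Nadia:2, Oskar:1, Sven:2, Yara:2, Yusuf:2.
The maximum is 11, attained only by Halim.

Halim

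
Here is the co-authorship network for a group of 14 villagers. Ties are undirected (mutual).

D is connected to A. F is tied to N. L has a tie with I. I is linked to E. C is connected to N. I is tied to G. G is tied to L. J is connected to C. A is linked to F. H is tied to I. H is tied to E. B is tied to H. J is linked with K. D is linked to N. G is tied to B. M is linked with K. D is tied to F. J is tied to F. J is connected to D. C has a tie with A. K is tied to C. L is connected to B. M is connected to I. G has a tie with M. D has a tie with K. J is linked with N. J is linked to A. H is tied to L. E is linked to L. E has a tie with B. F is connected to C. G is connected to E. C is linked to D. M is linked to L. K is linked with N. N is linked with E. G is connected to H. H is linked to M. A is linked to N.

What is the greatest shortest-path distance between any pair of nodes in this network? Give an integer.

Eccentricity of each node (its greatest distance to any other): A:3, B:3, C:3, D:3, E:2, F:3, G:3, H:3, I:3, J:3, K:3, L:3, M:3, N:2.
The maximum eccentricity is 3, realized for instance by the pair H–F via H – E – N – F. So the diameter is 3.

3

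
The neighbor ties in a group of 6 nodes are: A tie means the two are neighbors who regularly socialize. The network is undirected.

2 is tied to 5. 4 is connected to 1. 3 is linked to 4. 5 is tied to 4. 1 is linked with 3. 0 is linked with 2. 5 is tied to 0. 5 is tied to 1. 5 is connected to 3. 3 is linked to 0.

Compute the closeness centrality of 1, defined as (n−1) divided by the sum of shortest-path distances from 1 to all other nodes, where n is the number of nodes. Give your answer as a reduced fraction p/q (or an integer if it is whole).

Distances from 1: 0:2, 2:2, 3:1, 4:1, 5:1. Sum = 7.
n = 6, so closeness = 5/7.

5/7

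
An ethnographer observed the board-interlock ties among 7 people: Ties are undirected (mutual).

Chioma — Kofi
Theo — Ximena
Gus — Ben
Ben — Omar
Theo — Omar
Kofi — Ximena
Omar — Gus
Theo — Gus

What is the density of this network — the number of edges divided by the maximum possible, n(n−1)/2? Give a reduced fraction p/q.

There are 8 edges and 7 nodes, so the maximum possible is C(7,2) = 21.
Density = 8/21.

8/21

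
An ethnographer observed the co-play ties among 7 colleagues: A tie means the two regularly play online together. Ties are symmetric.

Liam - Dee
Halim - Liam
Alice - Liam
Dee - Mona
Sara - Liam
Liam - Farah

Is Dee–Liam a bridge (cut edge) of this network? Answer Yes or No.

Without the Dee–Liam edge there is no alternate route between Dee and Liam, so the network disconnects. It is a bridge.

Yes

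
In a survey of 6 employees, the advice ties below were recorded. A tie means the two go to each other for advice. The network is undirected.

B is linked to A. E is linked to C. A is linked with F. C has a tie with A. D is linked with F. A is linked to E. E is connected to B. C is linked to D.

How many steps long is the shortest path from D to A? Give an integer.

One shortest route is D – F – A, which uses 2 edges, and D and A are not directly tied, so nothing shorter exists. So d(D,A) = 2.

2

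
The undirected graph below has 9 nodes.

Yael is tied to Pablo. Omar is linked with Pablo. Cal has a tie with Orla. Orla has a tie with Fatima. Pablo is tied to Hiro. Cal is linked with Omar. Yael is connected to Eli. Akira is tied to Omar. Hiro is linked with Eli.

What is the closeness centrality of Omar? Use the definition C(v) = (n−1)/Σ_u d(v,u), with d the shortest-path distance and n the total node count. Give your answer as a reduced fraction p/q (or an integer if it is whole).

Distances from Omar: Akira:1, Cal:1, Eli:3, Fatima:3, Hiro:2, Orla:2, Pablo:1, Yael:2. Sum = 15.
n = 9, so closeness = 8/15.

8/15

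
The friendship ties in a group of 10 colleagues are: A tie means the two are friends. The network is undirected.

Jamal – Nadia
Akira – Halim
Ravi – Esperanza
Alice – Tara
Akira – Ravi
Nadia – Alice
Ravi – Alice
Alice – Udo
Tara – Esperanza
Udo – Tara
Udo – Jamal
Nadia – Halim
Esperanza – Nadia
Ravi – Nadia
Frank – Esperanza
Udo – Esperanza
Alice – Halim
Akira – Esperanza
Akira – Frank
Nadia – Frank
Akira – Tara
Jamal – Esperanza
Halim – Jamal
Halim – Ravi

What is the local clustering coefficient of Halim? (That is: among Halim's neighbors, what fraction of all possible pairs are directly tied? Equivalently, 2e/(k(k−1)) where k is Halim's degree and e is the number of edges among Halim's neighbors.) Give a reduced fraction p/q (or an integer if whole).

Halim's neighbors: Akira, Alice, Jamal, Nadia, and Ravi (k = 5).
Possible neighbor pairs: C(5,2) = 10. Edges among them: Akira–Ravi, Alice–Nadia, Alice–Ravi, Jamal–Nadia, Nadia–Ravi → e = 5.
Clustering(Halim) = 5/10 = 1/2.

1/2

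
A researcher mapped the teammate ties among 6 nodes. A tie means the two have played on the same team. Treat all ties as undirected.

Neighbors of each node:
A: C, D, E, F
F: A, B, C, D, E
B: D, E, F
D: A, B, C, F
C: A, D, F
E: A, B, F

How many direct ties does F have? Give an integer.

5

F is directly tied to A, B, C, D, and E. That is 5 neighbors, so the degree of F is 5.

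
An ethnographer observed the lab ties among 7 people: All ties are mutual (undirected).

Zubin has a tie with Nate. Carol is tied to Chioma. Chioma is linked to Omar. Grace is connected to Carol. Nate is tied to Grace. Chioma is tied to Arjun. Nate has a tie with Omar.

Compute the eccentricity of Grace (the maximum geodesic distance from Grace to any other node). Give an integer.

3

Distances from Grace: Arjun:3, Carol:1, Chioma:2, Nate:1, Omar:2, Zubin:2.
The largest is 3 (to Arjun), so the eccentricity of Grace is 3.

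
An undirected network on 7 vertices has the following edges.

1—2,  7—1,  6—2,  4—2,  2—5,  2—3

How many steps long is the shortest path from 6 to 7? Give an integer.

One shortest route is 6 – 2 – 1 – 7, which uses 3 edges, and at distance 2 from 6 we only reach {1, 3, 4, 5}, which does not include 7. So d(6,7) = 3.

3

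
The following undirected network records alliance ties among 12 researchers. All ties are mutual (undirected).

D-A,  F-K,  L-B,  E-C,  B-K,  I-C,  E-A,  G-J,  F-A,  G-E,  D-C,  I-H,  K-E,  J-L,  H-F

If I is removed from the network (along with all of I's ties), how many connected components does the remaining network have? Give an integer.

I's neighbors (C and H) remain reachable from one another through other ties, so the rest of the network stays in one piece.

1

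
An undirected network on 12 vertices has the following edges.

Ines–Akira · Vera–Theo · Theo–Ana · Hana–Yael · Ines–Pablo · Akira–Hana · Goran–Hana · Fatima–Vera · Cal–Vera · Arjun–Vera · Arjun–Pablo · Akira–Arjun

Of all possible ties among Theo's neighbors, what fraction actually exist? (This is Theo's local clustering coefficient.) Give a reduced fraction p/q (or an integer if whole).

0

Theo's neighbors: Ana and Vera (k = 2).
Possible neighbor pairs: C(2,2) = 1. Edges among them: none → e = 0.
Clustering(Theo) = 0/1.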